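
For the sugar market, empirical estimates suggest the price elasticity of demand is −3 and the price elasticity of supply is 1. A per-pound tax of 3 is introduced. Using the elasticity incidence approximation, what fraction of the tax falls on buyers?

Incidence ratio: buyers' share ≈ εs / (εs + |εd|) = 1 / (1 + 3) = 0.25.
Supply is the less elastic side, so buyers bear the smaller share.

Buyers' share ≈ 0.25.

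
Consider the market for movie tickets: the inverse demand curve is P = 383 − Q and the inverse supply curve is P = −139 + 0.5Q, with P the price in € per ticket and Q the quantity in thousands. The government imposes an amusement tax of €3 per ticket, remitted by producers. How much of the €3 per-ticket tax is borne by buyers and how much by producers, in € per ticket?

Rewrite in direct form: Qd = 383 − P and Qs = 2P + 278.
Before the tax: set 383 − P = 2P + 278 → P* = €35, Q* = 348.
With the tax collected from producers, supply shifts: Qs = 2(P − 3) + 278.
New equilibrium: buyers pay €37, producers receive €34, Q = 346. (Wedge: Pb − Ps = 3.)
Burden on buyers: €2; on producers: €1. (They sum to €3.)
The less price-elastic side of the market bears the larger share of a per-unit tax.

Buyers bear €2 per ticket; producers bear €1 per ticket.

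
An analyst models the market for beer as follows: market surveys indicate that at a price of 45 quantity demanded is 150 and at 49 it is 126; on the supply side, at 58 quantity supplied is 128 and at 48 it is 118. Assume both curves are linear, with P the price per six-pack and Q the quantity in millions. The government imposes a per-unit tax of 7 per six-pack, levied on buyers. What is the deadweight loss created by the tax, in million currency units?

Demand slope: (126 − 150)/(49 − 45) = -6, so Qd = 420 − 6P.
Supply slope: (118 − 128)/(48 − 58) = 1, so Qs = P + 70.
Before the tax: set 420 − 6P = P + 70 → P* = 50, Q* = 120.
With the tax collected from buyers, demand (in seller-price terms) shifts: Qd = 420 − 6(P + 7).
New equilibrium: buyers pay 51, suppliers receive 44, Q = 114. (Wedge: Pb − Ps = 7.)
Quantity falls by |ΔQ| = |120 − 114| = 6.
DWL = ½ · t · |ΔQ| = ½ · 7 · 6 = 21.

Deadweight loss = 21 million.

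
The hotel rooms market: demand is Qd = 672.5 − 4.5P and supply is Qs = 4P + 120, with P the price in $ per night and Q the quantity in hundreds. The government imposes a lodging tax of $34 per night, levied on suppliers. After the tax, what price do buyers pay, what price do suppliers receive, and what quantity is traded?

Buyers pay $81; suppliers receive $47; quantity = 308.

Without the tax, 672.5 − 4.5P = 4P + 120 gives 8.5P = 552.5, so P* = $65 and Q* = 380.
With the tax collected from suppliers, supply shifts: Qs = 4(P − 34) + 120.
Solving gives Q = 308 with buyers paying $81 and suppliers receiving $47 (the $34 wedge).
The less price-elastic side of the market bears the larger share of a per-unit tax.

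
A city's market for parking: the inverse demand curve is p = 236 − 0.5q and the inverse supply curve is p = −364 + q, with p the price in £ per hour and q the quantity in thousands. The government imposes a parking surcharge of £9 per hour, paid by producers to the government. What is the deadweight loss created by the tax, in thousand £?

Rewrite in direct form: qd = 472 − 2p and qs = p + 364.
Before the tax: set 472 − 2p = p + 364 → p* = £36, q* = 400.
With the tax collected from producers, supply shifts: qs = (p − 9) + 364.
Solving gives q = 394 with buyers paying £39 and producers receiving £30 (the £9 wedge).
Quantity falls by |ΔQ| = |400 − 394| = 6.
DWL = ½ · t · |ΔQ| = ½ · 9 · 6 = £27.

Deadweight loss = £27 thousand.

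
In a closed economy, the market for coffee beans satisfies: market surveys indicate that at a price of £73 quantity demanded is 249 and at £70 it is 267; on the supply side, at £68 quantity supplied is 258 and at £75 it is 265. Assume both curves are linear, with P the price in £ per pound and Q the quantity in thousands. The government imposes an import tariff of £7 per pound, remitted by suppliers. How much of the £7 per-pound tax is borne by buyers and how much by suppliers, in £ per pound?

Buyers bear £1 per pound; suppliers bear £6 per pound.

Demand slope: (267 − 249)/(70 − 73) = -6, so Qd = 687 − 6P.
Supply slope: (265 − 258)/(75 − 68) = 1, so Qs = P + 190.
Before the tax: set 687 − 6P = P + 190 → P* = £71, Q* = 261.
With the tax collected from suppliers, supply shifts: Qs = (P − 7) + 190.
Solving gives Q = 255 with buyers paying £72 and suppliers receiving £65 (the £7 wedge).
Burden on buyers: £1; on suppliers: £6. (They sum to £7.)
The less price-elastic side of the market bears the larger share of a per-unit tax.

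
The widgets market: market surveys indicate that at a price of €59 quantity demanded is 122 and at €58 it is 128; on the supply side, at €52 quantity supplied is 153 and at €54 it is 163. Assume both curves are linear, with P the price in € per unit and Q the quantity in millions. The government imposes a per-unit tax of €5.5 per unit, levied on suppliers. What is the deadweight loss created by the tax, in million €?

Demand slope: (128 − 122)/(58 − 59) = -6, so Qd = 476 − 6P.
Supply slope: (163 − 153)/(54 − 52) = 5, so Qs = 5P − 107.
Without the tax, 476 − 6P = 5P − 107 gives 11P = 583, so P* = €53 and Q* = 158.
With the tax collected from suppliers, supply shifts: Qs = 5(P − 5.5) − 107.
Solving gives Q = 143 with buyers paying €55.5 and suppliers receiving €50 (the €5.5 wedge).
Quantity falls by |ΔQ| = |158 − 143| = 15.
DWL = ½ · t · |ΔQ| = ½ · 5.5 · 15 = €41.25.

Deadweight loss = €41.25 million.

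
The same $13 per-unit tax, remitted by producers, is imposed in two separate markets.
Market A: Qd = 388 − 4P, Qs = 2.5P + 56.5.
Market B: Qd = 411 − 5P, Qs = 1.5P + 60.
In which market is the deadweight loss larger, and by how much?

Market A, by $32.5.

Market A: pre-tax P* = $51, Q* = 184; post-tax Q = 164; deadweight loss = $130.
Market B: pre-tax P* = $54, Q* = 141; post-tax Q = 126; deadweight loss = $97.5.
Difference: $130 vs $97.5 → market A is larger by $32.5.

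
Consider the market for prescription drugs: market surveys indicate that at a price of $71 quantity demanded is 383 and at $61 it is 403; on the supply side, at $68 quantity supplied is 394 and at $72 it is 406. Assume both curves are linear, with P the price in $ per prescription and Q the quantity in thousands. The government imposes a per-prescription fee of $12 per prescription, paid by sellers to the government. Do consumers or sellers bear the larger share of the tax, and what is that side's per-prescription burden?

Demand slope: (403 − 383)/(61 − 71) = -2, so Qd = 525 − 2P.
Supply slope: (406 − 394)/(72 − 68) = 3, so Qs = 3P + 190.
Before the tax: set 525 − 2P = 3P + 190 → P* = $67, Q* = 391.
With the tax collected from sellers, supply shifts: Qs = 3(P − 12) + 190.
New equilibrium: consumers pay $74.2, sellers receive $62.2, Q = 376.6. (Wedge: Pb − Ps = 12.)
Per-prescription burden: consumers $7.2, sellers $4.8.
Consumers take the larger share because demand is less price-elastic here (demand slope 2 vs supply slope 3).
The less price-elastic side of the market bears the larger share of a per-unit tax.

Consumers bear the larger share: $7.2 per prescription.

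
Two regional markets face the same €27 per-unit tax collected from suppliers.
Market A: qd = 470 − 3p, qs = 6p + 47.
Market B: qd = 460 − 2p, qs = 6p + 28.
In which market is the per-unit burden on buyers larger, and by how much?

Market A: pre-tax p* = €47, q* = 329; post-tax q = 275; per-unit burden on buyers = €18.
Market B: pre-tax p* = €54, q* = 352; post-tax q = 311.5; per-unit burden on buyers = €20.25.
Difference: €18 vs €20.25 → market B is larger by €2.25.

Market B, by €2.25.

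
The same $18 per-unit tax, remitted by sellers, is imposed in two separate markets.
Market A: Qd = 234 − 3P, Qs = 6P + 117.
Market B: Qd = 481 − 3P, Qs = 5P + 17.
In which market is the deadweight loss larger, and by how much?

Market A: pre-tax P* = $13, Q* = 195; post-tax Q = 159; deadweight loss = $324.
Market B: pre-tax P* = $58, Q* = 307; post-tax Q = 273.25; deadweight loss = $303.75.
Difference: $324 vs $303.75 → market A is larger by $20.25.

Market A, by $20.25.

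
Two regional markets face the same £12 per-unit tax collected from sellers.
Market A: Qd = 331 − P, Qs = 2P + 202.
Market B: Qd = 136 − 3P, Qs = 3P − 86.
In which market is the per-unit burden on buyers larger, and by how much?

Market A, by £2.

Market A: pre-tax P* = £43, Q* = 288; post-tax Q = 280; per-unit burden on buyers = £8.
Market B: pre-tax P* = £37, Q* = 25; post-tax Q = 7; per-unit burden on buyers = £6.
Difference: £8 vs £6 → market A is larger by £2.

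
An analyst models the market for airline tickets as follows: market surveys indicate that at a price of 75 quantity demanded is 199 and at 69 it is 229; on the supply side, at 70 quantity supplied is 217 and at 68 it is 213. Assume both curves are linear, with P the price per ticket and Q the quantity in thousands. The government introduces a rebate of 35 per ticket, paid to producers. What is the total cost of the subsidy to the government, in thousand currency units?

Demand slope: (229 − 199)/(69 − 75) = -5, so Qd = 574 − 5P.
Supply slope: (213 − 217)/(68 − 70) = 2, so Qs = 2P + 77.
Without the subsidy, 574 − 5P = 2P + 77 gives 7P = 497, so P* = 71 and Q* = 219.
With a per-unit subsidy paid to producers, each receives P + 35 per unit sold, so supply becomes Qs = 2(P + 35) + 77.
Solving gives Q = 269 with consumers paying 61 and producers receiving 96 (the 35 wedge).
Outlay = t · Q = 35 · 269 = 9415.

Government outlay = 9415 thousand.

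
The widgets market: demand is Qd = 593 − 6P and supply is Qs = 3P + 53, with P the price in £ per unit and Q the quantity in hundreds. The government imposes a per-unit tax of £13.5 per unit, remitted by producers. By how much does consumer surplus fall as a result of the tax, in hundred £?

Consumer surplus falls by £987.75 hundred.

Without the tax, 593 − 6P = 3P + 53 gives 9P = 540, so P* = £60 and Q* = 233.
With the tax collected from producers, supply shifts: Qs = 3(P − 13.5) + 53.
Solving gives Q = 206 with consumers paying £64.5 and producers receiving £51 (the £13.5 wedge).
ΔCS is the trapezoid between Q = 206 and Q = 233 of height £4.5: ½ · (233 + 206) · 4.5 = £987.75.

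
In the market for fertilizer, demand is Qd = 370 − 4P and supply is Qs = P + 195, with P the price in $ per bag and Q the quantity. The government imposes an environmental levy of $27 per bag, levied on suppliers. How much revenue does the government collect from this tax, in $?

Tax revenue = $5626.8.

Without the tax, 370 − 4P = P + 195 gives 5P = 175, so P* = $35 and Q* = 230.
With the tax collected from suppliers, supply shifts: Qs = (P − 27) + 195.
Solving gives Q = 208.4 with buyers paying $40.4 and suppliers receiving $13.4 (the $27 wedge).
Revenue = t · Q = 27 · 208.4 = $5626.8.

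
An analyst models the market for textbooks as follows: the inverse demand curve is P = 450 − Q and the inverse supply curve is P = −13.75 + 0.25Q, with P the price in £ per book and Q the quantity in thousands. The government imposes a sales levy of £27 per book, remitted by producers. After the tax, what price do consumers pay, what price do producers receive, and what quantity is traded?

Rewrite in direct form: Qd = 450 − P and Qs = 4P + 55.
Without the tax, 450 − P = 4P + 55 gives 5P = 395, so P* = £79 and Q* = 371.
With the tax collected from producers, supply shifts: Qs = 4(P − 27) + 55.
Solving gives Q = 349.4 with consumers paying £100.6 and producers receiving £73.6 (the £27 wedge).

Consumers pay £100.6; producers receive £73.6; quantity = 349.4.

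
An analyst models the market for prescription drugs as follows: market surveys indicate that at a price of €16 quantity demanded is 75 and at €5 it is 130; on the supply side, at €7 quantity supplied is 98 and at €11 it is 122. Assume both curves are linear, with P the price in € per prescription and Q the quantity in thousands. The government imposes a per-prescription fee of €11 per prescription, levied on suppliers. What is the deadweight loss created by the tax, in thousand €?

Deadweight loss = €165 thousand.

Demand slope: (130 − 75)/(5 − 16) = -5, so Qd = 155 − 5P.
Supply slope: (122 − 98)/(11 − 7) = 6, so Qs = 6P + 56.
Before the tax: set 155 − 5P = 6P + 56 → P* = €9, Q* = 110.
With the tax collected from suppliers, supply shifts: Qs = 6(P − 11) + 56.
New equilibrium: consumers pay €15, suppliers receive €4, Q = 80. (Wedge: Pb − Ps = 11.)
Quantity falls by |ΔQ| = |110 − 80| = 30.
DWL = ½ · t · |ΔQ| = ½ · 11 · 30 = €165.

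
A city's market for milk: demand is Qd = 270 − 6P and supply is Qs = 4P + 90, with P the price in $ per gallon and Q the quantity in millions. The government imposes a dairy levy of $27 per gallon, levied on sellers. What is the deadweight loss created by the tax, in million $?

Deadweight loss = $874.8 million.

Without the tax, 270 − 6P = 4P + 90 gives 10P = 180, so P* = $18 and Q* = 162.
With the tax collected from sellers, supply shifts: Qs = 4(P − 27) + 90.
Solving gives Q = 97.2 with consumers paying $28.8 and sellers receiving $1.8 (the $27 wedge).
Quantity falls by |ΔQ| = |162 − 97.2| = 64.8.
DWL = ½ · t · |ΔQ| = ½ · 27 · 64.8 = $874.8.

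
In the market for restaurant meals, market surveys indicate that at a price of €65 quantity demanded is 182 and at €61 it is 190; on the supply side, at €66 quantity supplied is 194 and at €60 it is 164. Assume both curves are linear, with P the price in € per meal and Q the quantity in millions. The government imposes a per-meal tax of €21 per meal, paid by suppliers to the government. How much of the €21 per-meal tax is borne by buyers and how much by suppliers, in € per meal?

Buyers bear €15 per meal; suppliers bear €6 per meal.

Demand slope: (190 − 182)/(61 − 65) = -2, so Qd = 312 − 2P.
Supply slope: (164 − 194)/(60 − 66) = 5, so Qs = 5P − 136.
Without the tax, 312 − 2P = 5P − 136 gives 7P = 448, so P* = €64 and Q* = 184.
With the tax collected from suppliers, supply shifts: Qs = 5(P − 21) − 136.
New equilibrium: buyers pay €79, suppliers receive €58, Q = 154. (Wedge: Pb − Ps = 21.)
Burden on buyers: €15; on suppliers: €6. (They sum to €21.)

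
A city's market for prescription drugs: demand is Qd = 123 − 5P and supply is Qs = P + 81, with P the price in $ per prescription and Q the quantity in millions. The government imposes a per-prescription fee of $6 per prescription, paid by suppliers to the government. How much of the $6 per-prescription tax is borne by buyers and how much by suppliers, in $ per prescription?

Buyers bear $1 per prescription; suppliers bear $5 per prescription.

Before the tax: set 123 − 5P = P + 81 → P* = $7, Q* = 88.
With the tax collected from suppliers, supply shifts: Qs = (P − 6) + 81.
New equilibrium: buyers pay $8, suppliers receive $2, Q = 83. (Wedge: Pb − Ps = 6.)
Burden on buyers: $1; on suppliers: $5. (They sum to $6.)
The less price-elastic side of the market bears the larger share of a per-unit tax.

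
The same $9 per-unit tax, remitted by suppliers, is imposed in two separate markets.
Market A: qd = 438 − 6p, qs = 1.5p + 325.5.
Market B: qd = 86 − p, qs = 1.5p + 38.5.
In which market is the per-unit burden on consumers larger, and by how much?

Market A: pre-tax p* = $15, q* = 348; post-tax q = 337.2; per-unit burden on consumers = $1.8.
Market B: pre-tax p* = $19, q* = 67; post-tax q = 61.6; per-unit burden on consumers = $5.4.
Difference: $1.8 vs $5.4 → market B is larger by $3.6.

Market B, by $3.6.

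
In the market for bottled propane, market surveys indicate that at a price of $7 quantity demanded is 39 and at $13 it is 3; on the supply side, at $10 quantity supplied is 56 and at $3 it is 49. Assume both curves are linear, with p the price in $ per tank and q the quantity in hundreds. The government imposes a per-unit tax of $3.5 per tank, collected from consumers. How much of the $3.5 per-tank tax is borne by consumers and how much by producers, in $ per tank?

Demand slope: (3 − 39)/(13 − 7) = -6, so qd = 81 − 6p.
Supply slope: (49 − 56)/(3 − 10) = 1, so qs = p + 46.
Without the tax, 81 − 6p = p + 46 gives 7p = 35, so p* = $5 and q* = 51.
With the tax collected from consumers, demand (in seller-price terms) shifts: qd = 81 − 6(p + 3.5).
New equilibrium: consumers pay $5.5, producers receive $2, q = 48. (Wedge: pb − ps = 3.5.)
Burden on consumers: $0.5; on producers: $3. (They sum to $3.5.)

Consumers bear $0.5 per tank; producers bear $3 per tank.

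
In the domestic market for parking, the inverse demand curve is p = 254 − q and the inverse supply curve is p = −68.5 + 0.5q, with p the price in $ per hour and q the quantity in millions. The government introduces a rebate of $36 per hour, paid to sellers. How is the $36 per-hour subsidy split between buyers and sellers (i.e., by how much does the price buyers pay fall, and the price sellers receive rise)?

Inverting to q(p) form: qd = 254 − p; qs = 2p + 137.
Before the subsidy: set 254 − p = 2p + 137 → p* = $39, q* = 215.
With a per-unit subsidy paid to sellers, each receives p + 36 per unit sold, so supply becomes qs = 2(p + 36) + 137.
Solving gives q = 239 with buyers paying $15 and sellers receiving $51 (the $36 wedge).
Gain to buyers: $24; to sellers: $12. (They sum to $36.)

Buyers gain $24 per hour; sellers gain $12 per hour.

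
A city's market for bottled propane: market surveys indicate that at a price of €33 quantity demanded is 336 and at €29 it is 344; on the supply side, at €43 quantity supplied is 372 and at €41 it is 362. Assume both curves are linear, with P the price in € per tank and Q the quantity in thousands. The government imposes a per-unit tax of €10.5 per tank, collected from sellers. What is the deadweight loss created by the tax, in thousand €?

Deadweight loss = €78.75 thousand.

Demand slope: (344 − 336)/(29 − 33) = -2, so Qd = 402 − 2P.
Supply slope: (362 − 372)/(41 − 43) = 5, so Qs = 5P + 157.
Before the tax: set 402 − 2P = 5P + 157 → P* = €35, Q* = 332.
With the tax collected from sellers, supply shifts: Qs = 5(P − 10.5) + 157.
New equilibrium: consumers pay €42.5, sellers receive €32, Q = 317. (Wedge: Pb − Ps = 10.5.)
Quantity falls by |ΔQ| = |332 − 317| = 15.
DWL = ½ · t · |ΔQ| = ½ · 10.5 · 15 = €78.75.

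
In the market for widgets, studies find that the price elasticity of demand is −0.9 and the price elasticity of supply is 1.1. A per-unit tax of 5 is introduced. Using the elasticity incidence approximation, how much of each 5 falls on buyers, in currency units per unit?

Buyers bear ≈ 2.75 per unit.

Incidence ratio: buyers' share ≈ εs / (εs + |εd|) = 1.1 / (1.1 + 0.9) = 0.55.
So buyers bear ≈ 0.55 × 5 = 2.75; producers bear 2.25.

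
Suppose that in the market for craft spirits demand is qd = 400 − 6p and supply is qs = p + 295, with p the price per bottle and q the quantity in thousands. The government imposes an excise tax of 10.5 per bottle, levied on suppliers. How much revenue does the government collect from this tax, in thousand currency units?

Before the tax: set 400 − 6p = p + 295 → p* = 15, q* = 310.
With the tax collected from suppliers, supply shifts: qs = (p − 10.5) + 295.
Solving gives q = 301 with buyers paying 16.5 and suppliers receiving 6 (the 10.5 wedge).
Revenue = t · Q = 10.5 · 301 = 3160.5.

Tax revenue = 3160.5 thousand.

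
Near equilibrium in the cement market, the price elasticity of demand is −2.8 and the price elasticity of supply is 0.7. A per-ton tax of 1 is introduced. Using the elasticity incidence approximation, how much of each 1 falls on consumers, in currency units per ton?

Incidence ratio: consumers' share ≈ εs / (εs + |εd|) = 0.7 / (0.7 + 2.8) = 0.2.
So consumers bear ≈ 0.2 × 1 = 0.2; sellers bear 0.8.

Consumers bear ≈ 0.2 per ton.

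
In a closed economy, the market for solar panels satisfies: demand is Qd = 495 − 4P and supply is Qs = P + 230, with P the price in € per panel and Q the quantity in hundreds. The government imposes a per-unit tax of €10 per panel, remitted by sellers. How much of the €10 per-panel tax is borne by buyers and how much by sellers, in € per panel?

Before the tax: set 495 − 4P = P + 230 → P* = €53, Q* = 283.
With the tax collected from sellers, supply shifts: Qs = (P − 10) + 230.
Solving gives Q = 275 with buyers paying €55 and sellers receiving €45 (the €10 wedge).
Burden on buyers: €2; on sellers: €8. (They sum to €10.)

Buyers bear €2 per panel; sellers bear €8 per panel.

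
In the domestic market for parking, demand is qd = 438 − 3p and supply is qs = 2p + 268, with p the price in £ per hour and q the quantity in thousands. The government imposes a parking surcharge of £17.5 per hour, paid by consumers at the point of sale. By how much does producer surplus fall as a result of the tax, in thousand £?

Producer surplus falls by £3417.75 thousand.

Without the tax, 438 − 3p = 2p + 268 gives 5p = 170, so p* = £34 and q* = 336.
With the tax collected from consumers, demand (in seller-price terms) shifts: qd = 438 − 3(p + 17.5).
Solving gives q = 315 with consumers paying £41 and sellers receiving £23.5 (the £17.5 wedge).
ΔPS is the trapezoid between Q = 315 and Q = 336 of height £10.5: ½ · (336 + 315) · 10.5 = £3417.75.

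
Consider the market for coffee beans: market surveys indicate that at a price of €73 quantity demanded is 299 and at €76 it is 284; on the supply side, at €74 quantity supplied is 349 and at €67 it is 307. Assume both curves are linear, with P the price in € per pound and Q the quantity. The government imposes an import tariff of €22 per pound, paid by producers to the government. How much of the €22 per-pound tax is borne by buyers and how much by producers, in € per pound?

Buyers bear €12 per pound; producers bear €10 per pound.

Demand slope: (284 − 299)/(76 − 73) = -5, so Qd = 664 − 5P.
Supply slope: (307 − 349)/(67 − 74) = 6, so Qs = 6P − 95.
Before the tax: set 664 − 5P = 6P − 95 → P* = €69, Q* = 319.
With the tax collected from producers, supply shifts: Qs = 6(P − 22) − 95.
Solving gives Q = 259 with buyers paying €81 and producers receiving €59 (the €22 wedge).
Burden on buyers: €12; on producers: €10. (They sum to €22.)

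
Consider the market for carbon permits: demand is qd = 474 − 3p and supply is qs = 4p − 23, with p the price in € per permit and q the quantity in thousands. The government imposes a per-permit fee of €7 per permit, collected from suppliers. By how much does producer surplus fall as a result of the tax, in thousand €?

Producer surplus falls by €765 thousand.

Without the tax, 474 − 3p = 4p − 23 gives 7p = 497, so p* = €71 and q* = 261.
With the tax collected from suppliers, supply shifts: qs = 4(p − 7) − 23.
Solving gives q = 249 with consumers paying €75 and suppliers receiving €68 (the €7 wedge).
ΔPS is the trapezoid between Q = 249 and Q = 261 of height €3: ½ · (261 + 249) · 3 = €765.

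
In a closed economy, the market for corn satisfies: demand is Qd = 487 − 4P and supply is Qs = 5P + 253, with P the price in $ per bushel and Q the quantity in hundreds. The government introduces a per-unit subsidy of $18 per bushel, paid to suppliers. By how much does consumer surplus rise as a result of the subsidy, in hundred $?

Consumer surplus rises by $4030 hundred.

Without the subsidy, 487 − 4P = 5P + 253 gives 9P = 234, so P* = $26 and Q* = 383.
With a per-unit subsidy paid to suppliers, each receives P + 18 per unit sold, so supply becomes Qs = 5(P + 18) + 253.
Solving gives Q = 423 with consumers paying $16 and suppliers receiving $34 (the $18 wedge).
ΔCS is the trapezoid between Q = 423 and Q = 383 of height $10: ½ · (383 + 423) · 10 = $4030.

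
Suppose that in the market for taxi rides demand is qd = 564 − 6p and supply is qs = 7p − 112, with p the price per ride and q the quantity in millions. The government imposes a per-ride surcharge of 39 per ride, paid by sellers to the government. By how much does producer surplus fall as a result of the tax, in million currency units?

Producer surplus falls by 3402 million.

Before the tax: set 564 − 6p = 7p − 112 → p* = 52, q* = 252.
With the tax collected from sellers, supply shifts: qs = 7(p − 39) − 112.
Solving gives q = 126 with buyers paying 73 and sellers receiving 34 (the 39 wedge).
ΔPS is the trapezoid between Q = 126 and Q = 252 of height 18: ½ · (252 + 126) · 18 = 3402.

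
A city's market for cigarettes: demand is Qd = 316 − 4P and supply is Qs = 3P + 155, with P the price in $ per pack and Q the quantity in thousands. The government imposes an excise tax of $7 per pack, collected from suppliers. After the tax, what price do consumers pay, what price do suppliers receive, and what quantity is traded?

Consumers pay $26; suppliers receive $19; quantity = 212.

Without the tax, 316 − 4P = 3P + 155 gives 7P = 161, so P* = $23 and Q* = 224.
With the tax collected from suppliers, supply shifts: Qs = 3(P − 7) + 155.
Solving gives Q = 212 with consumers paying $26 and suppliers receiving $19 (the $7 wedge).
The less price-elastic side of the market bears the larger share of a per-unit tax.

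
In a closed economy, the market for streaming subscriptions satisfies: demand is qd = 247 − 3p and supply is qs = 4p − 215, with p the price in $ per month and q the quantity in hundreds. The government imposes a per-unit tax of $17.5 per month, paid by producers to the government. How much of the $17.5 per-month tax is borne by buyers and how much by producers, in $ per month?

Without the tax, 247 − 3p = 4p − 215 gives 7p = 462, so p* = $66 and q* = 49.
With the tax collected from producers, supply shifts: qs = 4(p − 17.5) − 215.
New equilibrium: buyers pay $76, producers receive $58.5, q = 19. (Wedge: pb − ps = 17.5.)
Burden on buyers: $10; on producers: $7.5. (They sum to $17.5.)
The less price-elastic side of the market bears the larger share of a per-unit tax.

Buyers bear $10 per month; producers bear $7.5 per month.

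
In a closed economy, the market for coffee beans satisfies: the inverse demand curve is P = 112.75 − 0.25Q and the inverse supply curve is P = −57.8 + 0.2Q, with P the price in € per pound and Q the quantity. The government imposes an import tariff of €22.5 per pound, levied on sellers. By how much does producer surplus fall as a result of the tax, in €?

Producer surplus falls by €3540.

Rewrite in direct form: Qd = 451 − 4P and Qs = 5P + 289.
Without the tax, 451 − 4P = 5P + 289 gives 9P = 162, so P* = €18 and Q* = 379.
With the tax collected from sellers, supply shifts: Qs = 5(P − 22.5) + 289.
New equilibrium: buyers pay €30.5, sellers receive €8, Q = 329. (Wedge: Pb − Ps = 22.5.)
ΔPS is the trapezoid between Q = 329 and Q = 379 of height €10: ½ · (379 + 329) · 10 = €3540.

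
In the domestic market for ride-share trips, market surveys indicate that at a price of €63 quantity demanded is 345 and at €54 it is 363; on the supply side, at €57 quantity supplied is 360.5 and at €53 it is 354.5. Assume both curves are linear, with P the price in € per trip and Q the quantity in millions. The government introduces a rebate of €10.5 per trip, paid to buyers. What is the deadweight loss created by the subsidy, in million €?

Demand slope: (363 − 345)/(54 − 63) = -2, so Qd = 471 − 2P.
Supply slope: (354.5 − 360.5)/(53 − 57) = 1.5, so Qs = 1.5P + 275.
Without the subsidy, 471 − 2P = 1.5P + 275 gives 3.5P = 196, so P* = €56 and Q* = 359.
With a per-unit subsidy paid to buyers, each effectively pays P − 10.5, so demand becomes Qd = 471 − 2(P − 10.5).
Solving gives Q = 368 with buyers paying €51.5 and producers receiving €62 (the €10.5 wedge).
Quantity rises by |ΔQ| = |359 − 368| = 9.
DWL = ½ · t · |ΔQ| = ½ · 10.5 · 9 = €47.25.

Deadweight loss = €47.25 million.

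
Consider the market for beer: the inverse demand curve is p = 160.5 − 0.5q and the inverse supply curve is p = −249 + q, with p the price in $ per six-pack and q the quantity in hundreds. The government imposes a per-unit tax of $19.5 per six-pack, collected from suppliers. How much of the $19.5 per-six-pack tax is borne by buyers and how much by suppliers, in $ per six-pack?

Inverting to q(p) form: qd = 321 − 2p; qs = p + 249.
Without the tax, 321 − 2p = p + 249 gives 3p = 72, so p* = $24 and q* = 273.
With the tax collected from suppliers, supply shifts: qs = (p − 19.5) + 249.
Solving gives q = 260 with buyers paying $30.5 and suppliers receiving $11 (the $19.5 wedge).
Burden on buyers: $6.5; on suppliers: $13. (They sum to $19.5.)

Buyers bear $6.5 per six-pack; suppliers bear $13 per six-pack.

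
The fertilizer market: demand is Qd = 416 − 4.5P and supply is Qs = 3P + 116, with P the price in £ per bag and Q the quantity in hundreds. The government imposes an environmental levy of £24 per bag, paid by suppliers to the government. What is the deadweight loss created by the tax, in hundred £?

Deadweight loss = £518.4 hundred.

Without the tax, 416 − 4.5P = 3P + 116 gives 7.5P = 300, so P* = £40 and Q* = 236.
With the tax collected from suppliers, supply shifts: Qs = 3(P − 24) + 116.
Solving gives Q = 192.8 with buyers paying £49.6 and suppliers receiving £25.6 (the £24 wedge).
Quantity falls by |ΔQ| = |236 − 192.8| = 43.2.
DWL = ½ · t · |ΔQ| = ½ · 24 · 43.2 = £518.4.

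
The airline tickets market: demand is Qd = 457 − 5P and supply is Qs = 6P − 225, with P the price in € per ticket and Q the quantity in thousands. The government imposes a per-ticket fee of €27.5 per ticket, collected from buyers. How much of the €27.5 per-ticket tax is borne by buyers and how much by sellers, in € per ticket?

Buyers bear €15 per ticket; sellers bear €12.5 per ticket.

Before the tax: set 457 − 5P = 6P − 225 → P* = €62, Q* = 147.
With the tax collected from buyers, demand (in seller-price terms) shifts: Qd = 457 − 5(P + 27.5).
New equilibrium: buyers pay €77, sellers receive €49.5, Q = 72. (Wedge: Pb − Ps = 27.5.)
Burden on buyers: €15; on sellers: €12.5. (They sum to €27.5.)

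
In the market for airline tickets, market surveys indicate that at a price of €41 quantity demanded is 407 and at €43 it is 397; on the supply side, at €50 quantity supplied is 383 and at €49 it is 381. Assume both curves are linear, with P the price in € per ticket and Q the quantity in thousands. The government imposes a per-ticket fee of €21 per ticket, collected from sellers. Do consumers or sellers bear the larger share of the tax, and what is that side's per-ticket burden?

Sellers bear the larger share: €15 per ticket.

Demand slope: (397 − 407)/(43 − 41) = -5, so Qd = 612 − 5P.
Supply slope: (381 − 383)/(49 − 50) = 2, so Qs = 2P + 283.
Before the tax: set 612 − 5P = 2P + 283 → P* = €47, Q* = 377.
With the tax collected from sellers, supply shifts: Qs = 2(P − 21) + 283.
New equilibrium: consumers pay €53, sellers receive €32, Q = 347. (Wedge: Pb − Ps = 21.)
Per-ticket burden: consumers €6, sellers €15.
Sellers take the larger share because supply is less price-elastic here (demand slope 5 vs supply slope 2).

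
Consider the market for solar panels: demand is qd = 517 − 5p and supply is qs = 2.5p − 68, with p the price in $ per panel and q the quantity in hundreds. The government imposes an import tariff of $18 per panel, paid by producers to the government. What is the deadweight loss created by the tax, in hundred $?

Deadweight loss = $270 hundred.

Before the tax: set 517 − 5p = 2.5p − 68 → p* = $78, q* = 127.
With the tax collected from producers, supply shifts: qs = 2.5(p − 18) − 68.
Solving gives q = 97 with consumers paying $84 and producers receiving $66 (the $18 wedge).
Quantity falls by |ΔQ| = |127 − 97| = 30.
DWL = ½ · t · |ΔQ| = ½ · 18 · 30 = $270.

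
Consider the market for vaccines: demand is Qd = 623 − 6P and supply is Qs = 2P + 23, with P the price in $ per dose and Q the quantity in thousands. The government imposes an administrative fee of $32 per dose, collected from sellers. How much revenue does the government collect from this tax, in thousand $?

Without the tax, 623 − 6P = 2P + 23 gives 8P = 600, so P* = $75 and Q* = 173.
With the tax collected from sellers, supply shifts: Qs = 2(P − 32) + 23.
New equilibrium: consumers pay $83, sellers receive $51, Q = 125. (Wedge: Pb − Ps = 32.)
Revenue = t · Q = 32 · 125 = $4000.

Tax revenue = $4000 thousand.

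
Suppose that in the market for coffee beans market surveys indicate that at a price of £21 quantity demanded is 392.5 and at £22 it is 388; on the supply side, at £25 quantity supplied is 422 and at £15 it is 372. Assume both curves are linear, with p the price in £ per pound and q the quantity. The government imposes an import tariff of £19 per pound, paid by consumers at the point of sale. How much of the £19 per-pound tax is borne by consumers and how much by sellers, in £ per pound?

Demand slope: (388 − 392.5)/(22 − 21) = -4.5, so qd = 487 − 4.5p.
Supply slope: (372 − 422)/(15 − 25) = 5, so qs = 5p + 297.
Before the tax: set 487 − 4.5p = 5p + 297 → p* = £20, q* = 397.
With the tax collected from consumers, demand (in seller-price terms) shifts: qd = 487 − 4.5(p + 19).
New equilibrium: consumers pay £30, sellers receive £11, q = 352. (Wedge: pb − ps = 19.)
Burden on consumers: £10; on sellers: £9. (They sum to £19.)

Consumers bear £10 per pound; sellers bear £9 per pound.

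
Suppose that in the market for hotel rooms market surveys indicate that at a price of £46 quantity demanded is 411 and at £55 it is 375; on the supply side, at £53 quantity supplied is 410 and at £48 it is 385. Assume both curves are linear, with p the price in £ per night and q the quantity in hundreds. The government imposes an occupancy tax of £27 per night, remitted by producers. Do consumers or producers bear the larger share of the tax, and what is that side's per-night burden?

Consumers bear the larger share: £15 per night.

Demand slope: (375 − 411)/(55 − 46) = -4, so qd = 595 − 4p.
Supply slope: (385 − 410)/(48 − 53) = 5, so qs = 5p + 145.
Before the tax: set 595 − 4p = 5p + 145 → p* = £50, q* = 395.
With the tax collected from producers, supply shifts: qs = 5(p − 27) + 145.
New equilibrium: consumers pay £65, producers receive £38, q = 335. (Wedge: pb − ps = 27.)
Per-night burden: consumers £15, producers £12.
Consumers take the larger share because demand is less price-elastic here (demand slope 4 vs supply slope 5).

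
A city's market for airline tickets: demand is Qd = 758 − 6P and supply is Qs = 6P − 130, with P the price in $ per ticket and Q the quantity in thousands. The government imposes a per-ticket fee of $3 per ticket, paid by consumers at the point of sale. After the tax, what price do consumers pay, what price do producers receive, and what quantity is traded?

Consumers pay $75.5; producers receive $72.5; quantity = 305.

Without the tax, 758 − 6P = 6P − 130 gives 12P = 888, so P* = $74 and Q* = 314.
With the tax collected from consumers, demand (in seller-price terms) shifts: Qd = 758 − 6(P + 3).
Solving gives Q = 305 with consumers paying $75.5 and producers receiving $72.5 (the $3 wedge).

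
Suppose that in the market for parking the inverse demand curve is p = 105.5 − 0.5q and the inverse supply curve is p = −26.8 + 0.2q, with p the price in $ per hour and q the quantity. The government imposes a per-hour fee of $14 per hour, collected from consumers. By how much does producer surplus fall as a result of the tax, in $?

Rewrite in direct form: qd = 211 − 2p and qs = 5p + 134.
Without the tax, 211 − 2p = 5p + 134 gives 7p = 77, so p* = $11 and q* = 189.
With the tax collected from consumers, demand (in seller-price terms) shifts: qd = 211 − 2(p + 14).
New equilibrium: consumers pay $21, sellers receive $7, q = 169. (Wedge: pb − ps = 14.)
ΔPS is the trapezoid between Q = 169 and Q = 189 of height $4: ½ · (189 + 169) · 4 = $716.

Producer surplus falls by $716.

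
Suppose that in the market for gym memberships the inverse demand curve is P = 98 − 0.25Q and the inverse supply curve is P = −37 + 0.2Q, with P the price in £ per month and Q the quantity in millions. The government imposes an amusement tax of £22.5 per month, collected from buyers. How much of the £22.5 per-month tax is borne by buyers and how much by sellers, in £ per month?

Buyers bear £12.5 per month; sellers bear £10 per month.

Rewrite in direct form: Qd = 392 − 4P and Qs = 5P + 185.
Before the tax: set 392 − 4P = 5P + 185 → P* = £23, Q* = 300.
With the tax collected from buyers, demand (in seller-price terms) shifts: Qd = 392 − 4(P + 22.5).
Solving gives Q = 250 with buyers paying £35.5 and sellers receiving £13 (the £22.5 wedge).
Burden on buyers: £12.5; on sellers: £10. (They sum to £22.5.)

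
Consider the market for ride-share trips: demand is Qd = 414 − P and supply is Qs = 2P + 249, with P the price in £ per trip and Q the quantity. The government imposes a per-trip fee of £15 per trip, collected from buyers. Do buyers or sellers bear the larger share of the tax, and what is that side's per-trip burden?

Buyers bear the larger share: £10 per trip.

Without the tax, 414 − P = 2P + 249 gives 3P = 165, so P* = £55 and Q* = 359.
With the tax collected from buyers, demand (in seller-price terms) shifts: Qd = 414 − (P + 15).
Solving gives Q = 349 with buyers paying £65 and sellers receiving £50 (the £15 wedge).
Per-trip burden: buyers £10, sellers £5.
Buyers take the larger share because demand is less price-elastic here (demand slope 1 vs supply slope 2).
The less price-elastic side of the market bears the larger share of a per-unit tax.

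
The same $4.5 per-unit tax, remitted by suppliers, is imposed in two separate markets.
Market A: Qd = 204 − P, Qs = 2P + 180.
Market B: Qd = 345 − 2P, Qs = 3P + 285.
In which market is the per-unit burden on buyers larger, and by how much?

Market A: pre-tax P* = $8, Q* = 196; post-tax Q = 193; per-unit burden on buyers = $3.
Market B: pre-tax P* = $12, Q* = 321; post-tax Q = 315.6; per-unit burden on buyers = $2.7.
Difference: $3 vs $2.7 → market A is larger by $0.3.

Market A, by $0.3.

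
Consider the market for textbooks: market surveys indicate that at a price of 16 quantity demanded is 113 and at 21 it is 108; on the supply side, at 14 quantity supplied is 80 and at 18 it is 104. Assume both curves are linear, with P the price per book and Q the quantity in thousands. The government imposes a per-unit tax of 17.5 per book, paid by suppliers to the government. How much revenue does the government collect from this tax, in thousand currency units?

Demand slope: (108 − 113)/(21 − 16) = -1, so Qd = 129 − P.
Supply slope: (104 − 80)/(18 − 14) = 6, so Qs = 6P − 4.
Before the tax: set 129 − P = 6P − 4 → P* = 19, Q* = 110.
With the tax collected from suppliers, supply shifts: Qs = 6(P − 17.5) − 4.
Solving gives Q = 95 with consumers paying 34 and suppliers receiving 16.5 (the 17.5 wedge).
Revenue = t · Q = 17.5 · 95 = 1662.5.

Tax revenue = 1662.5 thousand.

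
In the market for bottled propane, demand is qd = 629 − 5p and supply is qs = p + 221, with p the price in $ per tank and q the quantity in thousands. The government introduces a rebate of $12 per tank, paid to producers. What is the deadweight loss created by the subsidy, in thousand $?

Deadweight loss = $60 thousand.

Without the subsidy, 629 − 5p = p + 221 gives 6p = 408, so p* = $68 and q* = 289.
With a per-unit subsidy paid to producers, each receives p + 12 per unit sold, so supply becomes qs = (p + 12) + 221.
New equilibrium: buyers pay $66, producers receive $78, q = 299. (Wedge: pb − ps = −12.)
Quantity rises by |ΔQ| = |289 − 299| = 10.
DWL = ½ · t · |ΔQ| = ½ · 12 · 10 = $60.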